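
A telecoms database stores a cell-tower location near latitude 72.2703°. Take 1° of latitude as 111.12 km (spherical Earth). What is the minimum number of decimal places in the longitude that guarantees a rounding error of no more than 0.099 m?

At 72.2703° one degree of longitude covers 111120 × cos 72.2703° ≈ 111120 × 0.3045 ≈ 33839 m.
N decimal places → at most half a unit in the last place, 0.5 × 10⁻ᴺ° = 33839/2 × 10⁻ᴺ m.
Need 0.5 × 33839 × 10⁻ᴺ ≤ 0.099 → 10⁻ᴺ ≤ 5.851e-06, so N ≥ 5.23.
So 6 decimal places suffice (0.0169 m); 5 would allow up to 0.169 m.

6 decimal places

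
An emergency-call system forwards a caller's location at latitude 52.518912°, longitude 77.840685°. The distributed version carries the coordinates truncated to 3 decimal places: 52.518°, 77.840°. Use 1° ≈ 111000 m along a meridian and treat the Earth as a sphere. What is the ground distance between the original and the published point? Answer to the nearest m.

111 m

Δlat = 52.518912 − 52.518 = +0.000912°; Δlon = 77.840685 − 77.840 = +0.000685°.
N–S: 0.000912° × 111000 m/° = 101.232 m.
East–west at this latitude: 0.000685° × 111000 × cos 52.518° ≈ 0.000685 × 67544.8 = 46.2682 m.
Combined displacement = (101.232² + 46.2682²)^½ ≈ 111.304 m.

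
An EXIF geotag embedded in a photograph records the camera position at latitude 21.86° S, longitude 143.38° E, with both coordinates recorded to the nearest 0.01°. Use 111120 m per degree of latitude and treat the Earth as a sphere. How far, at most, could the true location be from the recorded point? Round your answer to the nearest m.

758 m

Rounding to 2 decimal places leaves each coordinate within ±0.005° of the true value.
North–south component: 0.005° × 111120 = 555.6 m.
E–W at 21.86°: 0.005° × 111120 × cos 21.86° = 0.005 × 111120 × 0.9281 ≈ 515.65 m.
The two errors are perpendicular, so the maximum displacement is √(555.6² + 515.65²) ≈ 758.015 m.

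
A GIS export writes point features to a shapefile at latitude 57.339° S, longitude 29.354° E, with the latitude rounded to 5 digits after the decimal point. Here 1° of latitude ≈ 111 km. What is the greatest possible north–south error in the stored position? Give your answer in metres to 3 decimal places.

0.555 metres

Rounding to 5 decimal places leaves the latitude within ±5e-06° of the true value.
Along the meridian that is 5e-06° × 111000 m/° = 0.555 m.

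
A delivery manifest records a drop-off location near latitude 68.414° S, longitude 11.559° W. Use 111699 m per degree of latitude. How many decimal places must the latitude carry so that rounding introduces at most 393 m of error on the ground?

One degree of latitude covers 111699 m.
Rounding to N decimal places gives at most 0.5 × 10⁻ᴺ degrees of error, i.e. 0.5 × 10⁻ᴺ × 111699 m.
Setting 55849.5 × 10⁻ᴺ ≤ 393 gives 10ᴺ ≥ 142.1, i.e. N ≥ 2.15.
N = 2 would give 558 m (too coarse); N = 3 gives 55.8 m ≤ 393 m.

3 decimal places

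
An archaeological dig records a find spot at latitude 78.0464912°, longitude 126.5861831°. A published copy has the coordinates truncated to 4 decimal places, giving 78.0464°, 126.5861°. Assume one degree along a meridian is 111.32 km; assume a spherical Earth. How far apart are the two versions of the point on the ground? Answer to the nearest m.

Δlat = 78.0464912 − 78.0464 = +0.0000912°; Δlon = 126.5861831 − 126.5861 = +0.0000831°.
North–south shift: 0.0000912 × 111320 = 10.1524 m.
East–west at this latitude: 0.0000831° × 111320 × cos 78.0464° ≈ 0.0000831 × 23056.5 = 1.916 m.
Combined displacement = (10.1524² + 1.916²)^½ ≈ 10.3316 m.

10 m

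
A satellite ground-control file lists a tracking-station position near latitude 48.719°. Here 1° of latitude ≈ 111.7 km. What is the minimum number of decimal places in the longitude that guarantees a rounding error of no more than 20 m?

4 decimal places

At 48.719° one degree of longitude covers 111700 × cos 48.719° ≈ 111700 × 0.6598 ≈ 73694.4 m.
Rounding to N decimal places gives at most 0.5 × 10⁻ᴺ degrees of error, i.e. 0.5 × 10⁻ᴺ × 73694.4 m.
Setting 36847.2 × 10⁻ᴺ ≤ 20 gives 10ᴺ ≥ 1842, i.e. N ≥ 3.27.
So 4 decimal places suffice (3.68 m); 3 would allow up to 36.8 m.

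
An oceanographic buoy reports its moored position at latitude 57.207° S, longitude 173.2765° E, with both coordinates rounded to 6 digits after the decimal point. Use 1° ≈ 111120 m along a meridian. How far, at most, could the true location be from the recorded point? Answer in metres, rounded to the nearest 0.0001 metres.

Rounding to 6 decimal places leaves each coordinate within ±5e-07° of the true value.
North–south component: 5e-07° × 111120 = 0.05556 m.
Longitude error → 5e-07 × 111120 × cos 57.207° = 5e-07 × 111120 × 0.5416 ≈ 0.0300916 m.
The two errors are perpendicular, so the maximum displacement is √(0.05556² + 0.0300916²) ≈ 0.0631856 m.

0.0632 metres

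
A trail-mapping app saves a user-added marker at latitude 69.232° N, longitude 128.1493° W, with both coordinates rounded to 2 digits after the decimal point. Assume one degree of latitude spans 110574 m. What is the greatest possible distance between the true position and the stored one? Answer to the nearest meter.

Rounding to 2 decimal places leaves each coordinate within ±0.005° of the true value.
N–S: 0.005° × 110574 m/° = 552.87 m.
East–west component at 69.232°: 0.005° × 110574 × cos 69.232° ≈ 0.005 × 39207.9 ≈ 196.039 m.
Combining orthogonally: (552.87² + 196.039²)^½ ≈ 586.598 m.

587 meters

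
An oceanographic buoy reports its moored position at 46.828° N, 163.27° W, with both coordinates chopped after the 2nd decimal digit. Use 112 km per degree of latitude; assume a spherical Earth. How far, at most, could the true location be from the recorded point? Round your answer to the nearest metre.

1357 metres

Truncating at 2 decimal places can drop up to a full unit in the last place, so each coordinate may be off by as much as 0.01°.
N–S: 0.01° × 112000 m/° = 1120 m.
East–west component at 46.828°: 0.01° × 112000 × cos 46.828° ≈ 0.01 × 76629.4 ≈ 766.294 m.
Worst case both components are at the extreme and orthogonal: √(1120² + 766.294²) ≈ 1357.06 m.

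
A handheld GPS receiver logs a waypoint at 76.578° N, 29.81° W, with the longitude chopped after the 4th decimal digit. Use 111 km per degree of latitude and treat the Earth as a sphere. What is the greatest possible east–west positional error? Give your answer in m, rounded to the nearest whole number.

3 m

Truncating at 4 decimal places can drop up to a full unit in the last place, so the longitude may be off by as much as 0.0001°.
One degree of longitude at 76.578° is 111000 × cos 76.578° ≈ 111000 × 0.2321 = 25765.5 m.
East–west error: 0.0001° × 25765.5 m/° ≈ 2.57655 m.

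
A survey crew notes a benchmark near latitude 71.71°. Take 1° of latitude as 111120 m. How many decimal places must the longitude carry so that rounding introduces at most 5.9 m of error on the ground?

At 71.71° one degree of longitude covers 111120 × cos 71.71° ≈ 111120 × 0.3138 ≈ 34872.4 m.
N decimal places → at most half a unit in the last place, 0.5 × 10⁻ᴺ° = 34872.4/2 × 10⁻ᴺ m.
Setting 17436.2 × 10⁻ᴺ ≤ 5.9 gives 10ᴺ ≥ 2955, i.e. N ≥ 3.47.
N = 3 would give 17.4 m (too coarse); N = 4 gives 1.74 m ≤ 5.9 m.

4 decimal places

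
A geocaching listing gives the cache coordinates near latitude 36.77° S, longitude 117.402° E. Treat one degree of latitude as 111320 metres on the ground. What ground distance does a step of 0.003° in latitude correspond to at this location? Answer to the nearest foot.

0.003° × 111320 m/° = 333.96 m.
In feet: 333.96 m ÷ 0.3048 ≈ 1095.7 ft.

1096 feet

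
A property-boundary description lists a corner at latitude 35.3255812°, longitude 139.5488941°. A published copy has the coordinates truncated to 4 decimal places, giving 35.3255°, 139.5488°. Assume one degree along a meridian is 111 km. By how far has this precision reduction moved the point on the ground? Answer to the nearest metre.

12 metres

The latitude changed by +0.0000812° and the longitude by +0.0000941°.
N–S: 0.0000812° × 111000 m/° = 9.0132 m.
E–W at 35.3255°: 0.0000941° × 111000 × cos 35.3255° = 0.0000941 × 111000 × 0.8159 ≈ 8.52195 m.
Hypotenuse of the two orthogonal shifts: √(9.0132² + 8.52195²) = 12.4041 m.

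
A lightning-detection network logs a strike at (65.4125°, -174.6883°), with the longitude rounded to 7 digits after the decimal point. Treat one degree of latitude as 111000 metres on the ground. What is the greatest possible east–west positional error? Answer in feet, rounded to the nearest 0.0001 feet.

Rounding to 7 decimal places leaves the longitude within ±5e-08° of the true value.
At latitude 65.4125° a degree of longitude spans 111000 m × cos 65.4125° = 111000 × 0.4161 ≈ 46185.1 m.
East–west error: 5e-08° × 46185.1 m/° ≈ 0.00230926 m.
In feet: 0.00230926 m ÷ 0.3048 ≈ 0.0075763 ft.

0.0076 feet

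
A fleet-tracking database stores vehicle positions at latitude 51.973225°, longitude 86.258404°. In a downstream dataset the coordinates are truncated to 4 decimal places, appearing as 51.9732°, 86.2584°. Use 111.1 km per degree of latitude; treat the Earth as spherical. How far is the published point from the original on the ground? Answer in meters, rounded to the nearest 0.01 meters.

The latitude changed by +0.000025° and the longitude by +0.000004°.
North–south shift: 0.000025 × 111100 = 2.7775 m.
East–west at this latitude: 0.000004° × 111100 × cos 51.9732° ≈ 0.000004 × 68440.9 = 0.273764 m.
Hypotenuse of the two orthogonal shifts: √(2.7775² + 0.273764²) = 2.79096 m.

2.79 meters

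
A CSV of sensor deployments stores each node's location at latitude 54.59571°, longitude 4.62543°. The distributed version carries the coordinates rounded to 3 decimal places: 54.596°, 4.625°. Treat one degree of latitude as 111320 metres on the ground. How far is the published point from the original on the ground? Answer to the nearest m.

The latitude changed by -0.00029° and the longitude by +0.00043°.
North–south shift: -0.00029 × 111320 = -32.2828 m.
E–W at 54.596°: 0.00043° × 111320 × cos 54.596° = 0.00043 × 111320 × 0.5793 ≈ 27.7315 m.
Combined displacement = (32.2828² + 27.7315²)^½ ≈ 42.5584 m.

43 m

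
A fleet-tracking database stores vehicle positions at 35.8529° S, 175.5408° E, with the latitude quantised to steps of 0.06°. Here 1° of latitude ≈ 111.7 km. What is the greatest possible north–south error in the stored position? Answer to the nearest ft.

With a 0.06° grid the true value lies within half a step, ±0.06°/2 = ±0.03°, of the stored one.
So the N–S error is at most 0.03 × 111700 = 3351 m.
Converting: 3351 m × 3.2808 ft/m ≈ 10994 ft.

10994 ft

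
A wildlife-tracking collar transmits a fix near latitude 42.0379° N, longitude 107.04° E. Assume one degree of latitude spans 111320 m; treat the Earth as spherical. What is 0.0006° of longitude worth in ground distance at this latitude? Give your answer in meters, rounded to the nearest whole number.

At 42.0379° a degree of longitude is 111320 × cos 42.0379° ≈ 82677.6 m, so 0.0006° corresponds to 49.6066 m.

50 meters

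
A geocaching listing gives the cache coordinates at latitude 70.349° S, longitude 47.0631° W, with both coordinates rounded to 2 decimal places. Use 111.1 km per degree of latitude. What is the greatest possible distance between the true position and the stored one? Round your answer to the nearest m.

586 m

Rounding to 2 decimal places leaves each coordinate within ±0.005° of the true value.
North–south component: 0.005° × 111100 = 555.5 m.
Longitude error → 0.005 × 111100 × cos 70.349° = 0.005 × 111100 × 0.3363 ≈ 186.809 m.
Combining orthogonally: (555.5² + 186.809²)^½ ≈ 586.07 m.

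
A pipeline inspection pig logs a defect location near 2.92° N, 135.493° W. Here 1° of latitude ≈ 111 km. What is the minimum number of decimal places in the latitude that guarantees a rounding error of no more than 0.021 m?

7

One degree of latitude covers 111000 m.
With N decimal places the half-ulp bound is 0.5·10⁻ᴺ°, or 0.5·10⁻ᴺ × 111000 m on the ground.
Need 0.5 × 111000 × 10⁻ᴺ ≤ 0.021 → 10⁻ᴺ ≤ 3.784e-07, so N ≥ 6.42.
So 7 decimal places suffice (0.00555 m); 6 would allow up to 0.0555 m.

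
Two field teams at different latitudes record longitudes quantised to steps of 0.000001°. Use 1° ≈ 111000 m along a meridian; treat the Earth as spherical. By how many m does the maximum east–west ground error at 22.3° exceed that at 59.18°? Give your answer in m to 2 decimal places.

0.02 m

With a 0.000001° grid the true value lies within half a step, ±0.000001°/2 = ±5e-07°, of the stored one.
At 22.3°: 5e-07° × 111000 × cos 22.3° = 5e-07 × 111000 × 0.9252 ≈ 0.051349 m.
Error at 59.18° = 5e-07° × 111000 × cos 59.18° ≈ 0.0555 × 0.5123 = 0.028435 m.
So the lower-latitude error exceeds the higher by 0.051349 − 0.028435 = 0.022914 m.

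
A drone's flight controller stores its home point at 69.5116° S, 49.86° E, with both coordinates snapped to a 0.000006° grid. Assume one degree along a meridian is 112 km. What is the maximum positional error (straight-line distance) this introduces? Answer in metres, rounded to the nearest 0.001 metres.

With a 0.000006° grid the true value lies within half a step, ±0.000006°/2 = ±3e-06°, of the stored one.
N–S: 3e-06° × 112000 m/° = 0.336 m.
East–west component at 69.5116°: 3e-06° × 112000 × cos 69.5116° ≈ 3e-06 × 39202 ≈ 0.117606 m.
Worst case both components are at the extreme and orthogonal: √(0.336² + 0.117606²) ≈ 0.355988 m.

0.356 metres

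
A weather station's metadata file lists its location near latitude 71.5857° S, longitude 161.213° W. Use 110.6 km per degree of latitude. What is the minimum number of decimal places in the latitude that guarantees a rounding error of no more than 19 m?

4 decimal places

One degree of latitude covers 110600 m.
N decimal places → at most half a unit in the last place, 0.5 × 10⁻ᴺ° = 110600/2 × 10⁻ᴺ m.
Need 0.5 × 110600 × 10⁻ᴺ ≤ 19 → 10⁻ᴺ ≤ 3.436e-04, so N ≥ 3.46.
N = 3 would give 55.3 m (too coarse); N = 4 gives 5.53 m ≤ 19 m.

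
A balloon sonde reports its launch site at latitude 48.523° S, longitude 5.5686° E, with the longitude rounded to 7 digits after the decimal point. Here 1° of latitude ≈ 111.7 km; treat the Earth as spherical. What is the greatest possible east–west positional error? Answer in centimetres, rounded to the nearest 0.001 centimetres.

0.370 centimetres

Rounding to 7 decimal places leaves the longitude within ±5e-08° of the true value.
One degree of longitude at 48.523° is 111700 × cos 48.523° ≈ 111700 × 0.6623 = 73981.1 m.
So at most 5e-08° × 73981.1 ≈ 0.00369905 m east–west.
That is 0.00369905 m = 0.36991 cm.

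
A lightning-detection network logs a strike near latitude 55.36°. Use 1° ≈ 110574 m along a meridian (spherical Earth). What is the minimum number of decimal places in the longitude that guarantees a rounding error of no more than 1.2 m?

5

At 55.36° one degree of longitude covers 110574 × cos 55.36° ≈ 110574 × 0.5684 ≈ 62852.3 m.
N decimal places → at most half a unit in the last place, 0.5 × 10⁻ᴺ° = 62852.3/2 × 10⁻ᴺ m.
Setting 31426.1 × 10⁻ᴺ ≤ 1.2 gives 10ᴺ ≥ 2.619e+04, i.e. N ≥ 4.42.
So 5 decimal places suffice (0.314 m); 4 would allow up to 3.14 m.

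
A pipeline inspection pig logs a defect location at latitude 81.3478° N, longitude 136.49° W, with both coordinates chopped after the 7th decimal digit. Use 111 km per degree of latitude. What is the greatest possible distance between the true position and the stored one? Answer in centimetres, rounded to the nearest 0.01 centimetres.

1.12 centimetres

Truncating at 7 decimal places can drop up to a full unit in the last place, so each coordinate may be off by as much as 1e-07°.
Latitude error → 1e-07 × 111000 = 0.0111 m along the meridian.
Longitude error → 1e-07 × 111000 × cos 81.3478° = 1e-07 × 111000 × 0.1504 ≈ 0.00166984 m.
The two errors are perpendicular, so the maximum displacement is √(0.0111² + 0.00166984²) ≈ 0.0112249 m.
That is 0.0112249 m = 1.1225 cm.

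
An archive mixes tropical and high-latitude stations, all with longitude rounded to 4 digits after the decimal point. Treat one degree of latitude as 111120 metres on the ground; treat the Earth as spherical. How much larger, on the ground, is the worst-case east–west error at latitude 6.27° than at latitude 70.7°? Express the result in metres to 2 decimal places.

3.69 metres

Rounding to 4 decimal places leaves the longitude within ±5e-05° of the true value.
Error at 6.27° = 5e-05° × 111120 × cos 6.27° ≈ 5.556 × 0.9940 = 5.5228 m.
Error at 70.7° = 5e-05° × 111120 × cos 70.7° ≈ 5.556 × 0.3305 = 1.8363 m.
So the lower-latitude error exceeds the higher by 5.5228 − 1.8363 = 3.6864 m.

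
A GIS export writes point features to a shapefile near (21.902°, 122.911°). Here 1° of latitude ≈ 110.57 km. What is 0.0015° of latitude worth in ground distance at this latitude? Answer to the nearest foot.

Along a meridian 0.0015° is 0.0015 × 110570 = 165.855 m.
Converting: 165.855 m × 3.2808 ft/m ≈ 544.14 ft.

544 feet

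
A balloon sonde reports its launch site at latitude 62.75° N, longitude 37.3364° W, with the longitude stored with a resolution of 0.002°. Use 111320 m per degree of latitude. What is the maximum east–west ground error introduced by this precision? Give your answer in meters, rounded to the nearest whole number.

51 meters

With a 0.002° grid the true value lies within half a step, ±0.002°/2 = ±0.001°, of the stored one.
Parallels shrink by cos φ, so at 62.75° a degree of longitude is 111320 × 0.4579 ≈ 50970.5 m.
East–west error: 0.001° × 50970.5 m/° ≈ 50.9705 m.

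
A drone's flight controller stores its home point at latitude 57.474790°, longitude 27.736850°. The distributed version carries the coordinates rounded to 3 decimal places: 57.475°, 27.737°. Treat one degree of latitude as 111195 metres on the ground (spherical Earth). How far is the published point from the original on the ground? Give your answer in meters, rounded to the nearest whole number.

25 meters

The latitude changed by -0.000210° and the longitude by -0.000150°.
N–S: -0.000210° × 111195 m/° = -23.351 m.
E–W at 57.475°: -0.000150° × 111195 × cos 57.475° = -0.000150 × 111195 × 0.5377 ≈ -8.96789 m.
Combined displacement = (23.351² + 8.96789²)^½ ≈ 25.0138 m.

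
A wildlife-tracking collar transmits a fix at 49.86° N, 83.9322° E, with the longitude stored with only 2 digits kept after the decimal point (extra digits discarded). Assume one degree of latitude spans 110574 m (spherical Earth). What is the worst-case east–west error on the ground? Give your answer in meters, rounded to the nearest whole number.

Truncating at 2 decimal places can drop up to a full unit in the last place, so the longitude may be off by as much as 0.01°.
One degree of longitude at 49.86° is 110574 × cos 49.86° ≈ 110574 × 0.6447 = 71282.4 m.
So at most 0.01° × 71282.4 ≈ 712.824 m east–west.

713 meters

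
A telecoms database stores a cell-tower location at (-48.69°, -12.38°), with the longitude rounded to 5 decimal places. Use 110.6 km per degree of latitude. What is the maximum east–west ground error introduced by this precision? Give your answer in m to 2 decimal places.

Rounding to 5 decimal places leaves the longitude within ±5e-06° of the true value.
One degree of longitude at 48.69° is 110600 × cos 48.69° ≈ 110600 × 0.6601 = 73010.7 m.
Maximum E–W displacement: 5e-06 × 73010.7 = 0.365053 m.

0.37 m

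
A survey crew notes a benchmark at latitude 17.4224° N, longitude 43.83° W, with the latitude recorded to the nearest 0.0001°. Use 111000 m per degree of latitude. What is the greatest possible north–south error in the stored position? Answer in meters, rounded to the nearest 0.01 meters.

5.55 meters

Rounding to 4 decimal places leaves the latitude within ±5e-05° of the true value.
Along the meridian that is 5e-05° × 111000 m/° = 5.55 m.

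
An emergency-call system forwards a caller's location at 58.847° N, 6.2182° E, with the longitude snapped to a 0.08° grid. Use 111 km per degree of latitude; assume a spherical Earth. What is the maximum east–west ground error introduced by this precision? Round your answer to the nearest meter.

With a 0.08° grid the true value lies within half a step, ±0.08°/2 = ±0.04°, of the stored one.
At latitude 58.847° a degree of longitude spans 111000 m × cos 58.847° = 111000 × 0.5173 ≈ 57423.1 m.
Maximum E–W displacement: 0.04 × 57423.1 = 2296.92 m.

2297 meters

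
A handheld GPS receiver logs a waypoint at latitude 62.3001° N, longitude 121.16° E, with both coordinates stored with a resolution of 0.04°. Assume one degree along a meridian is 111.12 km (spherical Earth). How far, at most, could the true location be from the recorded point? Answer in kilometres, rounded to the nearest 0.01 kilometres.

2.45 kilometres

With a 0.04° grid the true value lies within half a step, ±0.04°/2 = ±0.02°, of the stored one.
N–S: 0.02° × 111120 m/° = 2222.4 m.
East–west component at 62.3001°: 0.02° × 111120 × cos 62.3001° ≈ 0.02 × 51653.1 ≈ 1033.06 m.
Worst case both components are at the extreme and orthogonal: √(2222.4² + 1033.06²) ≈ 2450.77 m.
That is 2450.77 m = 2.4508 km.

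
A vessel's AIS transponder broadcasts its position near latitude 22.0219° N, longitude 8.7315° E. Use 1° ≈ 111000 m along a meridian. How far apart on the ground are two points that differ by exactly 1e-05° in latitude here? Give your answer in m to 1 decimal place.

1.1 m

1e-05° × 111000 m/° = 1.11 m.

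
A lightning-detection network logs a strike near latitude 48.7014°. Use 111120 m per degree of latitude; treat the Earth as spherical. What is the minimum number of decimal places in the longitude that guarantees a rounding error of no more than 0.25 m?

At 48.7014° one degree of longitude covers 111120 × cos 48.7014° ≈ 111120 × 0.6600 ≈ 73337.3 m.
With N decimal places the half-ulp bound is 0.5·10⁻ᴺ°, or 0.5·10⁻ᴺ × 73337.3 m on the ground.
Need 0.5 × 73337.3 × 10⁻ᴺ ≤ 0.25 → 10⁻ᴺ ≤ 6.818e-06, so N ≥ 5.17.
N = 5 would give 0.367 m (too coarse); N = 6 gives 0.0367 m ≤ 0.25 m.

6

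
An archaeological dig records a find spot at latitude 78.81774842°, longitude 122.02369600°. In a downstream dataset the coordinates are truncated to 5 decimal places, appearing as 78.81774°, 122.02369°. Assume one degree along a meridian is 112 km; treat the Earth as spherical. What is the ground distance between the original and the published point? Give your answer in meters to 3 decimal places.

Δlat = 78.81774842 − 78.81774 = +0.00000842°; Δlon = 122.02369600 − 122.02369 = +0.00000600°.
North–south shift: 0.00000842 × 112000 = 0.94304 m.
East–west at this latitude: 0.00000600° × 112000 × cos 78.8177° ≈ 0.00000600 × 21720.2 = 0.130321 m.
Combined displacement = (0.94304² + 0.130321²)^½ ≈ 0.952002 m.

0.952 meters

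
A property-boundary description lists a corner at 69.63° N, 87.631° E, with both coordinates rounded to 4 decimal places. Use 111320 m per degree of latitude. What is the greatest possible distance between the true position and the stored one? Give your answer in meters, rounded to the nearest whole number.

Rounding to 4 decimal places leaves each coordinate within ±5e-05° of the true value.
N–S: 5e-05° × 111320 m/° = 5.566 m.
East–west component at 69.63°: 5e-05° × 111320 × cos 69.63° ≈ 5e-05 × 38748.4 ≈ 1.93742 m.
The two errors are perpendicular, so the maximum displacement is √(5.566² + 1.93742²) ≈ 5.89355 m.

6 meters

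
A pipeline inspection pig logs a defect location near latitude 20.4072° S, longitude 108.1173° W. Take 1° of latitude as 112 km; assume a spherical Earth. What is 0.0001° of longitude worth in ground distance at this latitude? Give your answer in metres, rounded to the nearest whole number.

10 metres

At 20.4072° a degree of longitude is 112000 × cos 20.4072° ≈ 104971 m, so 0.0001° corresponds to 10.4971 m.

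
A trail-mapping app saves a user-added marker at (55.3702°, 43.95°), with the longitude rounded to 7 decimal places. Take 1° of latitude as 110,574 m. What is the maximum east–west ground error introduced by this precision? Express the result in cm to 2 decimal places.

Rounding to 7 decimal places leaves the longitude within ±5e-08° of the true value.
At latitude 55.3702° a degree of longitude spans 110574 m × cos 55.3702° = 110574 × 0.5683 ≈ 62836.1 m.
East–west error: 5e-08° × 62836.1 m/° ≈ 0.0031418 m.
That is 0.0031418 m = 0.31418 cm.

0.31 cm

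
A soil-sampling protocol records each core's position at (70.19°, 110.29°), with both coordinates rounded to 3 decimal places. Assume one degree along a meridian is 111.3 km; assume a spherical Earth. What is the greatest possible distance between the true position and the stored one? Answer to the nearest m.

Rounding to 3 decimal places leaves each coordinate within ±0.0005° of the true value.
N–S: 0.0005° × 111300 m/° = 55.65 m.
East–west component at 70.19°: 0.0005° × 111300 × cos 70.19° ≈ 0.0005 × 37719.8 ≈ 18.8599 m.
Worst case both components are at the extreme and orthogonal: √(55.65² + 18.8599²) ≈ 58.759 m.

59 m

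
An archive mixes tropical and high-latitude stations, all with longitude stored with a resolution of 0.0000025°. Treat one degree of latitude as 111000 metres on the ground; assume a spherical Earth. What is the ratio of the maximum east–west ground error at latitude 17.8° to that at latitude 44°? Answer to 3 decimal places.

With a 0.0000025° grid the true value lies within half a step, ±0.0000025°/2 = ±1.25e-06°, of the stored one.
At 17.8°: 1.25e-06° × 111000 × cos 17.8° = 1.25e-06 × 111000 × 0.9521 ≈ 0.13211 m.
At 44°: 1.25e-06° × 111000 × cos 44° = 1.25e-06 × 111000 × 0.7193 ≈ 0.099808 m.
The ratio reduces to cos 17.8° / cos 44° = 0.9521/0.7193 ≈ 1.3236.

1.324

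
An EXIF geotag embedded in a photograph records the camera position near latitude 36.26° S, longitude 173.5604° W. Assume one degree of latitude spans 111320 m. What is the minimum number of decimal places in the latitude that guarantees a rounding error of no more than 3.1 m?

5 decimal places

One degree of latitude covers 111320 m.
Rounding to N decimal places gives at most 0.5 × 10⁻ᴺ degrees of error, i.e. 0.5 × 10⁻ᴺ × 111320 m.
Need 0.5 × 111320 × 10⁻ᴺ ≤ 3.1 → 10⁻ᴺ ≤ 5.570e-05, so N ≥ 4.25.
At 4 places the error can reach 5.57 m, but 5 places keeps it to 0.557 m.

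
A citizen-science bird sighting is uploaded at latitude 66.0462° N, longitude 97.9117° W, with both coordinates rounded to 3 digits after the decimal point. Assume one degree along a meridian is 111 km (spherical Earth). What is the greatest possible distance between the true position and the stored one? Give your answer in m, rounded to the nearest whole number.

60 m

Rounding to 3 decimal places leaves each coordinate within ±0.0005° of the true value.
Latitude error → 0.0005 × 111000 = 55.5 m along the meridian.
E–W at 66.0462°: 0.0005° × 111000 × cos 66.0462° = 0.0005 × 111000 × 0.4060 ≈ 22.533 m.
Combining orthogonally: (55.5² + 22.533²)^½ ≈ 59.8998 m.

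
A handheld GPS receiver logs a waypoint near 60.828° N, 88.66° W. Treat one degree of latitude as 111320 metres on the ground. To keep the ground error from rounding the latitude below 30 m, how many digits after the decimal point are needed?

One degree of latitude covers 111320 m.
With N decimal places the half-ulp bound is 0.5·10⁻ᴺ°, or 0.5·10⁻ᴺ × 111320 m on the ground.
Setting 55660 × 10⁻ᴺ ≤ 30 gives 10ᴺ ≥ 1855, i.e. N ≥ 3.27.
N = 3 would give 55.7 m (too coarse); N = 4 gives 5.57 m ≤ 30 m.

4 decimal places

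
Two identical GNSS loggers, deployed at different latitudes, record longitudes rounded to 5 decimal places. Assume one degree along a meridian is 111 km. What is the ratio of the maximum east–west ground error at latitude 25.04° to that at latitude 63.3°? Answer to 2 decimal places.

2.02

Rounding to 5 decimal places leaves the longitude within ±5e-06° of the true value.
Error at 25.04° = 5e-06° × 111000 × cos 25.04° ≈ 0.555 × 0.9060 = 0.50284 m.
At 63.3°: 5e-06° × 111000 × cos 63.3° = 5e-06 × 111000 × 0.4493 ≈ 0.24937 m.
The ratio reduces to cos 25.04° / cos 63.3° = 0.9060/0.4493 ≈ 2.0164.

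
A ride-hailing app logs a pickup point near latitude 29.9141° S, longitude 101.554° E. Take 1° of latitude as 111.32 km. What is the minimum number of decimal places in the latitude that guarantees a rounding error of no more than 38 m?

One degree of latitude covers 111320 m.
N decimal places → at most half a unit in the last place, 0.5 × 10⁻ᴺ° = 111320/2 × 10⁻ᴺ m.
Need 0.5 × 111320 × 10⁻ᴺ ≤ 38 → 10⁻ᴺ ≤ 6.827e-04, so N ≥ 3.17.
At 3 places the error can reach 55.7 m, but 4 places keeps it to 5.57 m.

4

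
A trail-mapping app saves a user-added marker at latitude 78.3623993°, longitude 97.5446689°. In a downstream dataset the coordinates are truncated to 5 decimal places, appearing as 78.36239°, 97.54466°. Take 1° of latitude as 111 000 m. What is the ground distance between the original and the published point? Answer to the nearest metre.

The latitude changed by +0.0000093° and the longitude by +0.0000089°.
North–south shift: 0.0000093 × 111000 = 1.0323 m.
E–W at 78.3624°: 0.0000089° × 111000 × cos 78.3624° = 0.0000089 × 111000 × 0.2017 ≈ 0.19928 m.
Distance: √(1.0323² + 0.19928²) ≈ 1.05136 m.

1 metres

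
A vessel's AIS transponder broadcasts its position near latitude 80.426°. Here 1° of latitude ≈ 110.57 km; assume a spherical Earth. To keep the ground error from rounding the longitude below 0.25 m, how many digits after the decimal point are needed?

At 80.426° one degree of longitude covers 110570 × cos 80.426° ≈ 110570 × 0.1663 ≈ 18390.1 m.
With N decimal places the half-ulp bound is 0.5·10⁻ᴺ°, or 0.5·10⁻ᴺ × 18390.1 m on the ground.
Setting 9195.07 × 10⁻ᴺ ≤ 0.25 gives 10ᴺ ≥ 3.678e+04, i.e. N ≥ 4.57.
N = 4 would give 0.92 m (too coarse); N = 5 gives 0.092 m ≤ 0.25 m.

5 decimal places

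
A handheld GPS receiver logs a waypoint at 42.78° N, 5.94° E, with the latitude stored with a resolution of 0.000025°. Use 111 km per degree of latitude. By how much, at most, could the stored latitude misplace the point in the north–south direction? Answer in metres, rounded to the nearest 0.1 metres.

1.4 metres

With a 0.000025° grid the true value lies within half a step, ±0.000025°/2 = ±1.25e-05°, of the stored one.
Along the meridian that is 1.25e-05° × 111000 m/° = 1.3875 m.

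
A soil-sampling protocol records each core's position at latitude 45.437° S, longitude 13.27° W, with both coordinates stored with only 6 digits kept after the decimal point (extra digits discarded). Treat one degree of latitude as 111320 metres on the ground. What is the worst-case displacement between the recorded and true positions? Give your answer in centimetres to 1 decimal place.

13.6 centimetres

Truncating at 6 decimal places can drop up to a full unit in the last place, so each coordinate may be off by as much as 1e-06°.
Latitude error → 1e-06 × 111320 = 0.11132 m along the meridian.
Longitude error → 1e-06 × 111320 × cos 45.437° = 1e-06 × 111320 × 0.7017 ≈ 0.0781125 m.
The two errors are perpendicular, so the maximum displacement is √(0.11132² + 0.0781125²) ≈ 0.135992 m.
That is 0.135992 m = 13.599 cm.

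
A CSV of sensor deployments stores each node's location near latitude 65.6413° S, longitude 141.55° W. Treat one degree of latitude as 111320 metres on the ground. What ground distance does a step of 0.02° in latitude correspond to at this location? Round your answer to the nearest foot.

7304 feet

Along a meridian 0.02° is 0.02 × 111320 = 2226.4 m.
Converting: 2226.4 m × 3.2808 ft/m ≈ 7304.5 ft.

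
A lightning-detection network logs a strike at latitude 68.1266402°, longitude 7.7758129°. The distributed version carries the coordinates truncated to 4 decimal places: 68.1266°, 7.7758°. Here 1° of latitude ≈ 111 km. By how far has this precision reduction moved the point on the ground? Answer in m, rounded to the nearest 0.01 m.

The latitude changed by +0.0000402° and the longitude by +0.0000129°.
North–south shift: 0.0000402 × 111000 = 4.4622 m.
E–W at 68.1266°: 0.0000129° × 111000 × cos 68.1266° = 0.0000129 × 111000 × 0.3726 ≈ 0.533464 m.
Distance: √(4.4622² + 0.533464²) ≈ 4.49398 m.

4.49 m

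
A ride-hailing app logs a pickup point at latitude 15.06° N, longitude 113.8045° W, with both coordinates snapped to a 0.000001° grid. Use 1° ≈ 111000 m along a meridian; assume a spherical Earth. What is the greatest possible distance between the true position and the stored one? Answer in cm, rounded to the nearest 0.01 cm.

With a 0.000001° grid the true value lies within half a step, ±0.000001°/2 = ±5e-07°, of the stored one.
N–S: 5e-07° × 111000 m/° = 0.0555 m.
East–west component at 15.06°: 5e-07° × 111000 × cos 15.06° ≈ 5e-07 × 107188 ≈ 0.0535938 m.
Combining orthogonally: (0.0555² + 0.0535938²)^½ ≈ 0.0771527 m.
That is 0.0771527 m = 7.7153 cm.

7.72 cm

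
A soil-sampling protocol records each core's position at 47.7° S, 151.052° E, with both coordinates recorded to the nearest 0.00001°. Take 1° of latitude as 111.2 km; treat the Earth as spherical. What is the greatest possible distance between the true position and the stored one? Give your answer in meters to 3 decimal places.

Rounding to 5 decimal places leaves each coordinate within ±5e-06° of the true value.
North–south component: 5e-06° × 111200 = 0.556 m.
E–W at 47.7°: 5e-06° × 111200 × cos 47.7° = 5e-06 × 111200 × 0.6730 ≈ 0.374195 m.
Combining orthogonally: (0.556² + 0.374195²)^½ ≈ 0.670192 m.

0.670 meters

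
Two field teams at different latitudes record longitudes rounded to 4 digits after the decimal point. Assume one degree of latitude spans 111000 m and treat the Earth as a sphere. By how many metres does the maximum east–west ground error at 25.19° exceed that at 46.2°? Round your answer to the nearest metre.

Rounding to 4 decimal places leaves the longitude within ±5e-05° of the true value.
At 25.19°: 5e-05° × 111000 × cos 25.19° = 5e-05 × 111000 × 0.9049 ≈ 5.0222 m.
At 46.2°: 5e-05° × 111000 × cos 46.2° = 5e-05 × 111000 × 0.6921 ≈ 3.8414 m.
So the lower-latitude error exceeds the higher by 5.0222 − 3.8414 = 1.1808 m.

1 metres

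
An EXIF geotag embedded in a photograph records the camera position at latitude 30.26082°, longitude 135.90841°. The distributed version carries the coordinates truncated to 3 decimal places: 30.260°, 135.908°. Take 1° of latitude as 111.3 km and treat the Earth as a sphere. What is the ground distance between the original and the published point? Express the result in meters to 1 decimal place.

Δlat = 30.26082 − 30.260 = +0.00082°; Δlon = 135.90841 − 135.908 = +0.00041°.
N–S: 0.00082° × 111300 m/° = 91.266 m.
E–W at 30.26°: 0.00041° × 111300 × cos 30.26° = 0.00041 × 111300 × 0.8637 ≈ 39.4154 m.
Distance: √(91.266² + 39.4154²) ≈ 99.4136 m.

99.4 meters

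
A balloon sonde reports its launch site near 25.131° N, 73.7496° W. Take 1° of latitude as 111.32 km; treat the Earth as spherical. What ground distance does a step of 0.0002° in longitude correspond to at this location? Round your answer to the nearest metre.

20 metres

0.0002° of longitude at 25.131° is 0.0002 × 111320 × cos 25.131° ≈ 0.0002 × 100782 = 20.1565 m.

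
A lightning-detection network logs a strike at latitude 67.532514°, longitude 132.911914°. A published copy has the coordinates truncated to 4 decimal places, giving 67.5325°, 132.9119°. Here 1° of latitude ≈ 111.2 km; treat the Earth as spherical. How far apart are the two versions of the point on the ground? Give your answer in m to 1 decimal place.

Δlat = 67.532514 − 67.5325 = +0.000014°; Δlon = 132.911914 − 132.9119 = +0.000014°.
North–south shift: 0.000014 × 111200 = 1.5568 m.
East–west at this latitude: 0.000014° × 111200 × cos 67.5325° ≈ 0.000014 × 42496.1 = 0.594946 m.
Distance: √(1.5568² + 0.594946²) ≈ 1.66661 m.

1.7 m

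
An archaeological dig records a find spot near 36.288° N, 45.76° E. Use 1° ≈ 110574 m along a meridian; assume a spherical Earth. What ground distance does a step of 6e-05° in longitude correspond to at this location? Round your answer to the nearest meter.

5 meters

At 36.288° a degree of longitude is 110574 × cos 36.288° ≈ 89128.4 m, so 6e-05° corresponds to 5.34771 m.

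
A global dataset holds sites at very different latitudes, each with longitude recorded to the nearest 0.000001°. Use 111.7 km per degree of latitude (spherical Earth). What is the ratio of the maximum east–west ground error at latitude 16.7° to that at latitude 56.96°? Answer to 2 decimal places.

Rounding to 6 decimal places leaves the longitude within ±5e-07° of the true value.
At 16.7°: 5e-07° × 111700 × cos 16.7° = 5e-07 × 111700 × 0.9578 ≈ 0.053494 m.
Error at 56.96° = 5e-07° × 111700 × cos 56.96° ≈ 0.05585 × 0.5452 = 0.030451 m.
The ratio reduces to cos 16.7° / cos 56.96° = 0.9578/0.5452 ≈ 1.7567.

1.76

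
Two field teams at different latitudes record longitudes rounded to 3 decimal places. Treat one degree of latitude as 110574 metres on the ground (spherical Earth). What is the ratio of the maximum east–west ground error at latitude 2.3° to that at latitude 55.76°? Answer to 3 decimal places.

1.776

Rounding to 3 decimal places leaves the longitude within ±0.0005° of the true value.
Error at 2.3° = 0.0005° × 110574 × cos 2.3° ≈ 55.287 × 0.9992 = 55.242 m.
At 55.76°: 0.0005° × 110574 × cos 55.76° = 0.0005 × 110574 × 0.5627 ≈ 31.108 m.
Ratio: 55.242 / 31.108 = cos 2.3° / cos 55.76° ≈ 1.7758.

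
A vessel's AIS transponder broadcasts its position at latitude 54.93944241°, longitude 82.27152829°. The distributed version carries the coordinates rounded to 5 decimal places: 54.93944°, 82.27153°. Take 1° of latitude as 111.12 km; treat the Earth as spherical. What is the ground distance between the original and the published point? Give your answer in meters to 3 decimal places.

0.289 meters

The latitude changed by +0.00000241° and the longitude by -0.00000171°.
North–south shift: 0.00000241 × 111120 = 0.267799 m.
East–west at this latitude: -0.00000171° × 111120 × cos 54.9394° ≈ -0.00000171 × 63832 = -0.109153 m.
Hypotenuse of the two orthogonal shifts: √(0.267799² + 0.109153²) = 0.28919 m.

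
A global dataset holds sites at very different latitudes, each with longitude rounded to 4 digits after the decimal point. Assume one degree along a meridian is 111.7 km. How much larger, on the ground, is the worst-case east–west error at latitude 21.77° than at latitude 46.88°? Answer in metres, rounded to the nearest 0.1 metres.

1.4 metres

Rounding to 4 decimal places leaves the longitude within ±5e-05° of the true value.
Error at 21.77° = 5e-05° × 111700 × cos 21.77° ≈ 5.585 × 0.9287 = 5.1867 m.
At 46.88°: 5e-05° × 111700 × cos 46.88° = 5e-05 × 111700 × 0.6835 ≈ 3.8175 m.
So the lower-latitude error exceeds the higher by 5.1867 − 3.8175 = 1.3692 m.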